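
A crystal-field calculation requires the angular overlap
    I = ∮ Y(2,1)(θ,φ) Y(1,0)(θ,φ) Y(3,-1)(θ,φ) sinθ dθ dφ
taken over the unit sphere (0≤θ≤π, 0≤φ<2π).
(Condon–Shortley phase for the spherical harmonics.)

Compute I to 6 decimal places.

-0.233597

Checks pass: Σm=0; 6 even; l₃=3∈[1,3].
(2·2+1)(2·1+1)(2·3+1) = 105
Δ: 0! 4! 2! / 7! → 1/105
sum: t=0:+1/4 = 1/4
3j²(2 1 3; 0 0 0) = Δ·Π!·Σ² = 3/35  (sign -1)
sum: t=0:+1/6 = 1/6
3j²(2 1 3; 1 0 -1) = Δ·Π!·Σ² = 8/105  (sign +1)
combine: 4πI² = 105·3/35·8/105 = 24/35
take √, sign -1: I = -0.23359668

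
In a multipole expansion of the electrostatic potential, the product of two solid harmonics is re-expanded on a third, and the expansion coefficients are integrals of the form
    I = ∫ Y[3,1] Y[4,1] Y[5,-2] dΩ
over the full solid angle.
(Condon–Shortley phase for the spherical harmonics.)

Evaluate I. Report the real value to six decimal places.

0.148044

Rules hold: Σm=0, L=12 even, 1≤5≤7.
N = 7·9·11 = 693
Δ = 2!·4!·6!/13! = 1/180180
Racah Σ t=0..2: t=0:+1/576 t=1:−1/144 t=2:+1/576 = -1/288
⇒ 3j(3 4 5; 0 0 0)² = 20/1001, sgn +1
Racah Σ t=0..2: t=0:+1/960 t=1:−1/288 t=2:+1/1728 = -1/540
⇒ 3j(3 4 5; 1 1 -2)² = 128/6435, sgn +1
4πI² = N·(3j₀)²·(3jₘ)² = 512/1859
I = +1·√(0.275417/4π) = 0.14804384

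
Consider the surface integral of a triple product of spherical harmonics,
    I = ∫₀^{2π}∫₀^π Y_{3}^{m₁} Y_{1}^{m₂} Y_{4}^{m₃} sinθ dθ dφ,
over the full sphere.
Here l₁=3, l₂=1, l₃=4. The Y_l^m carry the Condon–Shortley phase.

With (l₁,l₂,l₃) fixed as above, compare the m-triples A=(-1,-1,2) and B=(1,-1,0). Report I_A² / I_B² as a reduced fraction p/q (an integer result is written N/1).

l's match ⇒ only the (l;m) 3-j factors differ between A and B.
A: triangle coeff Δ(3,1,4) = 1/252; Σ_t [0,0]: t=0:+1/96 = 1/96; (3j)²=5/84 [(3 1 4; -1 -1 2)], sign=+1
B: triangle coeff Δ(3,1,4) = 1/252; Σ_t [0,0]: t=0:+1/96 = 1/96; (3j)²=1/42 [(3 1 4; 1 -1 0)], sign=+1
I_A²/I_B² = (5/84)/(1/42) = 5/2

5/2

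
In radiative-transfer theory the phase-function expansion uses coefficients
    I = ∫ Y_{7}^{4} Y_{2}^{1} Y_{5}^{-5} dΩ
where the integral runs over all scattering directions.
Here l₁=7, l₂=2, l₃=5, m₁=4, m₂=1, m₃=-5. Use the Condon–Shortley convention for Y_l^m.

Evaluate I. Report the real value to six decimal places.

m-sum 0 ✓  L=14 even ✓  5≤5≤9 ✓
Π(2lᵢ+1) = 15×5×11 = 825
triangle coeff Δ(7,2,5) = 1/15015
Σ_t [2,2]: t=2:+1/57600 = 1/57600
(3j)²=21/715 [(7 2 5; 0 0 0)], sign=-1
Σ_t [3,3]: t=3:−1/21772800 = -1/21772800
(3j)²=1/1365 [(7 2 5; 4 1 -5)], sign=-1
⇒ 4πI² = 3/169
I = (+1)√(3/169/(4π)) = 0.03758481

0.037585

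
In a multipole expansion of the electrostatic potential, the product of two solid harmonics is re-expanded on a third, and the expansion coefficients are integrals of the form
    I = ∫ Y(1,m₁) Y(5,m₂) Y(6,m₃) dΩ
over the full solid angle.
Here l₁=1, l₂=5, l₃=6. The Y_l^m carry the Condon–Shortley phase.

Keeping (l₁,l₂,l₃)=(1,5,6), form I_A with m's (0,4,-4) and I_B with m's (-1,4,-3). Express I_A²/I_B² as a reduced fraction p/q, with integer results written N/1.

Same 1,5,6: normalisation and zero-m 3j drop out of the ratio.
A: Δ: 0! 2! 10! / 13! → 1/858; sum: t=0:+1/362880 = 1/362880; 3j²(1 5 6; 0 4 -4) = Δ·Π!·Σ² = 10/429  (sign +1)
B: Δ: 0! 2! 10! / 13! → 1/858; sum: t=0:+1/725760 = 1/725760; 3j²(1 5 6; -1 4 -3) = Δ·Π!·Σ² = 1/286  (sign -1)
I_A²/I_B² = (10/429)/(1/286) = 20/3

20/3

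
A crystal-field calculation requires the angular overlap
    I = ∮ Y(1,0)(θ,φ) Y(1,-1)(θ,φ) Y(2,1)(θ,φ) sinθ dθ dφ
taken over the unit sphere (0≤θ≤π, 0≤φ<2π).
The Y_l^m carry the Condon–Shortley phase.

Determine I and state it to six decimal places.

-0.218510

Rules hold: Σm=0, L=4 even, 0≤2≤2.
N = 3·3·5 = 45
Δ = 0!·2!·2!/5! = 1/30
Racah Σ t=0..0: t=0:+1/1 = 1/1
⇒ 3j(1 1 2; 0 0 0)² = 2/15, sgn +1
Racah Σ t=0..0: t=0:+1/2 = 1/2
⇒ 3j(1 1 2; 0 -1 1)² = 1/10, sgn -1
4πI² = N·(3j₀)²·(3jₘ)² = 3/5
I = -1·√(0.6/4π) = -0.21850969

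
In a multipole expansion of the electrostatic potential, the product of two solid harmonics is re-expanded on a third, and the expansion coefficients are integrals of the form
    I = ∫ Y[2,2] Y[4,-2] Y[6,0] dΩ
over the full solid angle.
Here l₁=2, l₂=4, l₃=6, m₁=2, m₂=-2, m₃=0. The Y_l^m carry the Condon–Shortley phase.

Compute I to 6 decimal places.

0.061597

Rules hold: Σm=0, L=12 even, 2≤6≤6.
N = 5·9·13 = 585
Δ = 0!·4!·8!/13! = 1/6435
Racah Σ t=0..0: t=0:+1/2304 = 1/2304
⇒ 3j(2 4 6; 0 0 0)² = 5/143, sgn +1
Racah Σ t=0..0: t=0:+1/34560 = 1/34560
⇒ 3j(2 4 6; 2 -2 0)² = 1/429, sgn +1
4πI² = N·(3j₀)²·(3jₘ)² = 75/1573
I = +1·√(0.0476796/4π) = 0.06159725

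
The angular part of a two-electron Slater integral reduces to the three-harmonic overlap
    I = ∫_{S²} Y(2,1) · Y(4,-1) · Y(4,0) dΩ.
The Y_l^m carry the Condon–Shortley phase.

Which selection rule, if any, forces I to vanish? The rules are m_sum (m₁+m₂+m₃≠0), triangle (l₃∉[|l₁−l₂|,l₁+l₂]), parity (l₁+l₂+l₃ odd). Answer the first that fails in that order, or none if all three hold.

m₁+m₂+m₃ = 1 − 1 + 0 = 0  ✓
triangle: |2−4|=2 ≤ l₃=4 ≤ 2+4=6  ✓
parity: l₁+l₂+l₃ = 10 is even  ✓

none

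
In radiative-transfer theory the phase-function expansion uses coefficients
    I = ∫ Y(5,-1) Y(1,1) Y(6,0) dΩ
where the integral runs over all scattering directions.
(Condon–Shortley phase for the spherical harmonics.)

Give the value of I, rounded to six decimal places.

0.158246

Checks pass: Σm=0; 12 even; l₃=6∈[4,6].
(2·5+1)(2·1+1)(2·6+1) = 429
Δ: 0! 10! 2! / 13! → 1/858
sum: t=0:+1/14400 = 1/14400
3j²(5 1 6; 0 0 0) = Δ·Π!·Σ² = 6/143  (sign +1)
sum: t=0:+1/34560 = 1/34560
3j²(5 1 6; -1 1 0) = Δ·Π!·Σ² = 5/286  (sign +1)
combine: 4πI² = 429·6/143·5/286 = 45/143
take √, sign +1: I = 0.15824621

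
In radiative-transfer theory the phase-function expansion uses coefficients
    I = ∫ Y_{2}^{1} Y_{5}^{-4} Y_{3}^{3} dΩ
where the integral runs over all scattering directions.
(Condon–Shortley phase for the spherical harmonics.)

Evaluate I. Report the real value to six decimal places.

0.219610

Rules hold: Σm=0, L=10 even, 3≤3≤7.
N = 5·11·7 = 385
Δ = 4!·0!·6!/11! = 1/2310
Racah Σ t=2..2: t=2:+1/144 = 1/144
⇒ 3j(2 5 3; 0 0 0)² = 10/231, sgn -1
Racah Σ t=1..1: t=1:−1/4320 = -1/4320
⇒ 3j(2 5 3; 1 -4 3)² = 2/55, sgn -1
4πI² = N·(3j₀)²·(3jₘ)² = 20/33
I = +1·√(0.606061/4π) = 0.21961050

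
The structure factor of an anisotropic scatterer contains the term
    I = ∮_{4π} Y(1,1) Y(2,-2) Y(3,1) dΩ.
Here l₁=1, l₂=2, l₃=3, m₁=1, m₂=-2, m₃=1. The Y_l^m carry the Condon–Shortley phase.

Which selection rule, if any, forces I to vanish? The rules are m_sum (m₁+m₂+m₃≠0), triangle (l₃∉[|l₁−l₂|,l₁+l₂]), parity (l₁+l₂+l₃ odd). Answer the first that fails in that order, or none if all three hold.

azimuthal sum: 1 − 2 + 1 = 0  ✓
1 ≤ 3 ≤ 3 (triangle on l)  ✓
L = 1 + 2 + 3 = 6 (even)  ✓

none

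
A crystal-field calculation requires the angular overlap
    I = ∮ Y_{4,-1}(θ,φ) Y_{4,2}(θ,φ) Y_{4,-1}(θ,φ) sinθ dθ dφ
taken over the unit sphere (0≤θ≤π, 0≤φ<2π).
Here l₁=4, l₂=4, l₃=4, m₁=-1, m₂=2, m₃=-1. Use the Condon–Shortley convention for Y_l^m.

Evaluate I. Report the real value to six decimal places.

0.144370

m-sum 0 ✓  L=12 even ✓  0≤4≤8 ✓
Π(2lᵢ+1) = 9×9×9 = 729
triangle coeff Δ(4,4,4) = 1/450450
Σ_t [0,4]: t=0:+1/13824 t=1:−1/216 t=2:+1/64 t=3:−1/216 t=4:+1/13824 = 5/768
(3j)²=18/1001 [(4 4 4; 0 0 0)], sign=+1
Σ_t [2,4]: t=2:+1/576 t=3:−1/144 t=4:+1/576 = -1/288
(3j)²=20/1001 [(4 4 4; -1 2 -1)], sign=+1
⇒ 4πI² = 262440/1002001
I = (+1)√(262440/1002001/(4π)) = 0.14436968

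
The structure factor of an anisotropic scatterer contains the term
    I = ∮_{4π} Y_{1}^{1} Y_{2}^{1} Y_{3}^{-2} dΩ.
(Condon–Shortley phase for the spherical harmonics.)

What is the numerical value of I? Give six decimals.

m-sum 0 ✓  L=6 even ✓  1≤3≤3 ✓
Π(2lᵢ+1) = 3×5×7 = 105
triangle coeff Δ(1,2,3) = 1/105
Σ_t [0,0]: t=0:+1/4 = 1/4
(3j)²=3/35 [(1 2 3; 0 0 0)], sign=-1
Σ_t [0,0]: t=0:+1/12 = 1/12
(3j)²=2/21 [(1 2 3; 1 1 -2)], sign=-1
⇒ 4πI² = 6/7
I = (+1)√(6/7/(4π)) = 0.26116903

0.261169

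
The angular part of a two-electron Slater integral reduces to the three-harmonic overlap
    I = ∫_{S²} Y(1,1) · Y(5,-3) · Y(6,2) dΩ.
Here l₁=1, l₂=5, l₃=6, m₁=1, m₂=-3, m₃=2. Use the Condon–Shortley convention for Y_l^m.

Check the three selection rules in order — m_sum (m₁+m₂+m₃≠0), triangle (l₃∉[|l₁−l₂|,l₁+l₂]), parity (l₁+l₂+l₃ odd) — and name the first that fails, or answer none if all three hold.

none

azimuthal sum: 1 − 3 + 2 = 0  ✓
4 ≤ 6 ≤ 6 (triangle on l)  ✓
L = 1 + 5 + 6 = 12 (even)  ✓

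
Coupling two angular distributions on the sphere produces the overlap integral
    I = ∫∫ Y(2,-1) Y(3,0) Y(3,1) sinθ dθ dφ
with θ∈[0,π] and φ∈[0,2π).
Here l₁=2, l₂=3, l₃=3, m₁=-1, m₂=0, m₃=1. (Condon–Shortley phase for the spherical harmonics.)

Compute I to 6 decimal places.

Checks pass: Σm=0; 8 even; l₃=3∈[1,5].
(2·2+1)(2·3+1)(2·3+1) = 245
Δ: 2! 2! 4! / 9! → 1/3780
sum: t=0:+1/24 t=1:−1/4 t=2:+1/24 = -1/6
3j²(2 3 3; 0 0 0) = Δ·Π!·Σ² = 4/105  (sign +1)
sum: t=1:−1/8 t=2:+1/12 = -1/24
3j²(2 3 3; -1 0 1) = Δ·Π!·Σ² = 1/210  (sign -1)
combine: 4πI² = 245·4/105·1/210 = 2/45
take √, sign -1: I = -0.05947080

-0.059471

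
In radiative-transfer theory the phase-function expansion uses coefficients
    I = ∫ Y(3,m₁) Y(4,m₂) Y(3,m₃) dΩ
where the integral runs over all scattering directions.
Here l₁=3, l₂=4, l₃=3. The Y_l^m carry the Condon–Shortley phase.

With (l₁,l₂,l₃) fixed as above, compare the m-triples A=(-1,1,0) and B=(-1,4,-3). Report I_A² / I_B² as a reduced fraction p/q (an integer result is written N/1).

5/14

Shared (l₁,l₂,l₃)=(3,4,3): N and (l;000)² cancel in I_A²/I_B².
A: Δ = 4!·2!·4!/11! = 1/34650; Racah Σ t=2..4: t=2:+1/48 t=3:−1/24 t=4:+1/288 = -5/288; ⇒ 3j(3 4 3; -1 1 0)² = 5/462, sgn +1
B: Δ = 4!·2!·4!/11! = 1/34650; Racah Σ t=4..4: t=4:+1/1152 = 1/1152; ⇒ 3j(3 4 3; -1 4 -3)² = 1/33, sgn +1
I_A²/I_B² = (5/462)/(1/33) = 5/14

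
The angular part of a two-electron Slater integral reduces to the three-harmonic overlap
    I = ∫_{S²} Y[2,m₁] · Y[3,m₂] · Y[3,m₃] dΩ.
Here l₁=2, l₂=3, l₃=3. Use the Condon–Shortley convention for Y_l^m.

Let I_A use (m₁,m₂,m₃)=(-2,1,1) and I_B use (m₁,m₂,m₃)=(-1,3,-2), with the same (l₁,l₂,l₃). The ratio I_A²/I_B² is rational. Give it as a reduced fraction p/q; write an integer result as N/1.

24/25

Shared (l₁,l₂,l₃)=(2,3,3): N and (l;000)² cancel in I_A²/I_B².
A: Δ = 2!·2!·4!/9! = 1/3780; Racah Σ t=2..2: t=2:+1/16 = 1/16; ⇒ 3j(2 3 3; -2 1 1)² = 2/35, sgn +1
B: Δ = 2!·2!·4!/9! = 1/3780; Racah Σ t=2..2: t=2:+1/48 = 1/48; ⇒ 3j(2 3 3; -1 3 -2)² = 5/84, sgn -1
I_A²/I_B² = (2/35)/(5/84) = 24/25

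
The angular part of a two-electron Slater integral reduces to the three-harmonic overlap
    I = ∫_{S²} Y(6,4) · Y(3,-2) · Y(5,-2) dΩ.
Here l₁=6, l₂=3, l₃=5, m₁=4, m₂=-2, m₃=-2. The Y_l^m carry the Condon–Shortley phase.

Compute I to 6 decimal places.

0.088266

m-sum 0 ✓  L=14 even ✓  3≤5≤9 ✓
Π(2lᵢ+1) = 13×7×11 = 1001
triangle coeff Δ(6,3,5) = 1/675675
Σ_t [1,3]: t=1:−1/8640 t=2:+1/2304 t=3:−1/8640 = 7/34560
(3j)²=7/429 [(6 3 5; 0 0 0)], sign=-1
Σ_t [0,1]: t=0:+1/34560 t=1:−1/60480 = 1/80640
(3j)²=6/1001 [(6 3 5; 4 -2 -2)], sign=-1
⇒ 4πI² = 14/143
I = (+1)√(14/143/(4π)) = 0.08826552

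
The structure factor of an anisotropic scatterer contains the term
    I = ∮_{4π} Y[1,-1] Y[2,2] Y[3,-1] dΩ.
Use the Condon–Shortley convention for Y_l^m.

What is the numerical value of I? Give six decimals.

-0.082589

Checks pass: Σm=0; 6 even; l₃=3∈[1,3].
(2·1+1)(2·2+1)(2·3+1) = 105
Δ: 0! 2! 4! / 7! → 1/105
sum: t=0:+1/4 = 1/4
3j²(1 2 3; 0 0 0) = Δ·Π!·Σ² = 3/35  (sign -1)
sum: t=0:+1/48 = 1/48
3j²(1 2 3; -1 2 -1) = Δ·Π!·Σ² = 1/105  (sign +1)
combine: 4πI² = 105·3/35·1/105 = 3/35
take √, sign -1: I = -0.08258890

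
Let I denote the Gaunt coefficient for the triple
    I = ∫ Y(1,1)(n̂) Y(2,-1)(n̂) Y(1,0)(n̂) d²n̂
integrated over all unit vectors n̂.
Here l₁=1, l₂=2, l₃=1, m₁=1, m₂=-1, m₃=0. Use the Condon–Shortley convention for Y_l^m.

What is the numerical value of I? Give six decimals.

m-sum 0 ✓  L=4 even ✓  1≤1≤3 ✓
Π(2lᵢ+1) = 3×5×3 = 45
triangle coeff Δ(1,2,1) = 1/30
Σ_t [1,1]: t=1:−1/1 = -1/1
(3j)²=2/15 [(1 2 1; 0 0 0)], sign=+1
Σ_t [0,0]: t=0:+1/2 = 1/2
(3j)²=1/10 [(1 2 1; 1 -1 0)], sign=-1
⇒ 4πI² = 3/5
I = (-1)√(3/5/(4π)) = -0.21850969

-0.218510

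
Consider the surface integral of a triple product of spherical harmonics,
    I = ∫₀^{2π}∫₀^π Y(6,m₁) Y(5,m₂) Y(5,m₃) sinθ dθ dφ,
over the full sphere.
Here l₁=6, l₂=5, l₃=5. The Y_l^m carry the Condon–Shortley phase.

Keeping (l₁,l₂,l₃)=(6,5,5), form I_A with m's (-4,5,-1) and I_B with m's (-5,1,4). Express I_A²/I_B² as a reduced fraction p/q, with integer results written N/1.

l's match ⇒ only the (l;m) 3-j factors differ between A and B.
A: triangle coeff Δ(6,5,5) = 1/28588560; Σ_t [6,6]: t=6:+1/829440 = 1/829440; (3j)²=225/9724 [(6 5 5; -4 5 -1)], sign=+1
B: triangle coeff Δ(6,5,5) = 1/28588560; Σ_t [5,6]: t=5:−1/518400 t=6:+1/2073600 = -1/691200; (3j)²=81/4420 [(6 5 5; -5 1 4)], sign=+1
I_A²/I_B² = (225/9724)/(81/4420) = 125/99

125/99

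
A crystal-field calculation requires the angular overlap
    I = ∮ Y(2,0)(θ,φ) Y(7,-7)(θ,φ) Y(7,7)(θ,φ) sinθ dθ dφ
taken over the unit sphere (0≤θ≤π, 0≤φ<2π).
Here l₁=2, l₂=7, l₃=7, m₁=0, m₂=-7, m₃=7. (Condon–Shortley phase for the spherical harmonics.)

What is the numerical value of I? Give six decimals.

0.259734

Rules hold: Σm=0, L=16 even, 5≤7≤9.
N = 5·15·15 = 1125
Δ = 2!·2!·12!/17! = 1/185640
Racah Σ t=0..2: t=0:+1/2419200 t=1:−1/518400 t=2:+1/2419200 = -1/907200
⇒ 3j(2 7 7; 0 0 0)² = 56/3315, sgn +1
Racah Σ t=0..0: t=0:+1/1916006400 = 1/1916006400
⇒ 3j(2 7 7; 0 -7 7)² = 91/2040, sgn +1
4πI² = N·(3j₀)²·(3jₘ)² = 245/289
I = +1·√(0.847751/4π) = 0.25973423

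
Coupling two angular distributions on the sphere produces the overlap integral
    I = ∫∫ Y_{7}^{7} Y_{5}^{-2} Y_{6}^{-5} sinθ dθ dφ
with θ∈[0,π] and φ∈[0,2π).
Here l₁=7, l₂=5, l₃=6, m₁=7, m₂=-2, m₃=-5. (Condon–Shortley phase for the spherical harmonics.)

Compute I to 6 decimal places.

Checks pass: Σm=0; 18 even; l₃=6∈[2,12].
(2·7+1)(2·5+1)(2·6+1) = 2145
Δ: 6! 8! 4! / 19! → 1/174594420
sum: t=1:−1/4147200 t=2:+1/207360 t=3:−1/82944 t=4:+1/207360 t=5:−1/4147200 = -1/345600
3j²(7 5 6; 0 0 0) = Δ·Π!·Σ² = 420/46189  (sign -1)
sum: t=0:+1/174182400 = 1/174182400
3j²(7 5 6; 7 -2 -5) = Δ·Π!·Σ² = 77/3876  (sign -1)
combine: 4πI² = 2145·420/46189·77/3876 = 40425/104329
take √, sign +1: I = 0.17559719

0.175597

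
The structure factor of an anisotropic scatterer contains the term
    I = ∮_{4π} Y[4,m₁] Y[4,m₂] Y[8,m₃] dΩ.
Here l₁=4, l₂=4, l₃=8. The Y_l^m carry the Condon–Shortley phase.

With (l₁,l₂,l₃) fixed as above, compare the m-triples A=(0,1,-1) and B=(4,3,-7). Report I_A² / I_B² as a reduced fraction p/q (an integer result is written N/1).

l's match ⇒ only the (l;m) 3-j factors differ between A and B.
A: triangle coeff Δ(4,4,8) = 1/218790; Σ_t [0,0]: t=0:+1/414720 = 1/414720; (3j)²=49/2431 [(4 4 8; 0 1 -1)], sign=-1
B: triangle coeff Δ(4,4,8) = 1/218790; Σ_t [0,0]: t=0:+1/203212800 = 1/203212800; (3j)²=1/34 [(4 4 8; 4 3 -7)], sign=-1
I_A²/I_B² = (49/2431)/(1/34) = 98/143

98/143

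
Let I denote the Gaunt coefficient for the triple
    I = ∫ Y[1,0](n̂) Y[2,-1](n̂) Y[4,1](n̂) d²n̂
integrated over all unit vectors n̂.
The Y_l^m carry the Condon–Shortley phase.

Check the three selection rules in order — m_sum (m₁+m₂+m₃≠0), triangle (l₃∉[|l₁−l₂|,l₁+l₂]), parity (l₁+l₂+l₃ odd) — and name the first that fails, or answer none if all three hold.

triangle

azimuthal sum: 0 − 1 + 1 = 0  ✓
1 ≤ 4 ≤ 3 (triangle on l)  ✗
L = 1 + 2 + 4 = 7 (odd)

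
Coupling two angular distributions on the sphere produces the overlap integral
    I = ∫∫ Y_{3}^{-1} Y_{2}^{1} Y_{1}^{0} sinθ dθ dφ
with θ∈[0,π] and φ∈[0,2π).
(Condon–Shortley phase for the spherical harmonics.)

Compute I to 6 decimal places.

Checks pass: Σm=0; 6 even; l₃=1∈[1,5].
(2·3+1)(2·2+1)(2·1+1) = 105
Δ: 4! 2! 0! / 7! → 1/105
sum: t=2:+1/4 = 1/4
3j²(3 2 1; 0 0 0) = Δ·Π!·Σ² = 3/35  (sign -1)
sum: t=3:−1/6 = -1/6
3j²(3 2 1; -1 1 0) = Δ·Π!·Σ² = 8/105  (sign +1)
combine: 4πI² = 105·3/35·8/105 = 24/35
take √, sign -1: I = -0.23359668

-0.233597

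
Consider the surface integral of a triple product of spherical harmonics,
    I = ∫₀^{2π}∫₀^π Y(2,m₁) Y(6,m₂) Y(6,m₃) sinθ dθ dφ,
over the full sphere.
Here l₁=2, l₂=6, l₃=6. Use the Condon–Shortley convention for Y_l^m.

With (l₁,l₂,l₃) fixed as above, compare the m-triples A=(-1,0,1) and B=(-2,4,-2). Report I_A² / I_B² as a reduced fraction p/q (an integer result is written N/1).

7/180

Same 2,6,6: normalisation and zero-m 3j drop out of the ratio.
A: Δ: 2! 2! 10! / 15! → 1/90090; sum: t=1:−1/28800 t=2:+1/34560 = -1/172800; 3j²(2 6 6; -1 0 1) = Δ·Π!·Σ² = 1/1430  (sign +1)
B: Δ: 2! 2! 10! / 15! → 1/90090; sum: t=2:+1/322560 = 1/322560; 3j²(2 6 6; -2 4 -2) = Δ·Π!·Σ² = 18/1001  (sign +1)
I_A²/I_B² = (1/1430)/(18/1001) = 7/180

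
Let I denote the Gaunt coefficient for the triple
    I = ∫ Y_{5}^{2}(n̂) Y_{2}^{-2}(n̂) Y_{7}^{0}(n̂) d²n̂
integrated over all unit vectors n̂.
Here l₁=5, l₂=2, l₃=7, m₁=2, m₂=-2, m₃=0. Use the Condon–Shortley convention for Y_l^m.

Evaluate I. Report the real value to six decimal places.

0.067042

Checks pass: Σm=0; 14 even; l₃=7∈[3,7].
(2·5+1)(2·2+1)(2·7+1) = 825
Δ: 0! 10! 4! / 15! → 1/15015
sum: t=0:+1/57600 = 1/57600
3j²(5 2 7; 0 0 0) = Δ·Π!·Σ² = 21/715  (sign -1)
sum: t=0:+1/725760 = 1/725760
3j²(5 2 7; 2 -2 0) = Δ·Π!·Σ² = 1/429  (sign -1)
combine: 4πI² = 825·21/715·1/429 = 105/1859
take √, sign +1: I = 0.06704247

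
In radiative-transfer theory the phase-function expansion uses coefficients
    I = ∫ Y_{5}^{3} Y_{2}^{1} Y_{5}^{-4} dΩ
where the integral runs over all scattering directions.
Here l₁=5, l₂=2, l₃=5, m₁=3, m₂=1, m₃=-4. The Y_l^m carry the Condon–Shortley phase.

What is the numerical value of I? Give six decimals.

0.196098

m-sum 0 ✓  L=12 even ✓  3≤5≤7 ✓
Π(2lᵢ+1) = 11×5×11 = 605
triangle coeff Δ(5,2,5) = 1/38610
Σ_t [0,2]: t=0:+1/2880 t=1:−1/576 t=2:+1/2880 = -1/960
(3j)²=10/429 [(5 2 5; 0 0 0)], sign=+1
Σ_t [1,2]: t=1:−1/10080 t=2:+1/80640 = -1/11520
(3j)²=49/1430 [(5 2 5; 3 1 -4)], sign=+1
⇒ 4πI² = 245/507
I = (+1)√(245/507/(4π)) = 0.19609844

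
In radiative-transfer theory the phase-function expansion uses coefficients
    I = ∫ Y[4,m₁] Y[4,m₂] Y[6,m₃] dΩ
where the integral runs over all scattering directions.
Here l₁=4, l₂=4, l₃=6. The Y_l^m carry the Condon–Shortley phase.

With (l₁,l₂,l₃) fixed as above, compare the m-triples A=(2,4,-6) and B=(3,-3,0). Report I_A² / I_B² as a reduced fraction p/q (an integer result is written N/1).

528/289

l's match ⇒ only the (l;m) 3-j factors differ between A and B.
A: triangle coeff Δ(4,4,6) = 1/1261260; Σ_t [2,2]: t=2:+1/1036800 = 1/1036800; (3j)²=4/195 [(4 4 6; 2 4 -6)], sign=+1
B: triangle coeff Δ(4,4,6) = 1/1261260; Σ_t [0,1]: t=0:+1/28800 t=1:−1/518400 = 17/518400; (3j)²=289/25740 [(4 4 6; 3 -3 0)], sign=+1
I_A²/I_B² = (4/195)/(289/25740) = 528/289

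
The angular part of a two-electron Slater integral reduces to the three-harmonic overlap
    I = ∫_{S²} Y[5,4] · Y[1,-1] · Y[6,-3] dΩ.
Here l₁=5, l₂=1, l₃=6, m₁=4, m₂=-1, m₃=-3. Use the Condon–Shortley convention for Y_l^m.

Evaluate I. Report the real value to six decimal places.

Checks pass: Σm=0; 12 even; l₃=6∈[4,6].
(2·5+1)(2·1+1)(2·6+1) = 429
Δ: 0! 10! 2! / 13! → 1/858
sum: t=0:+1/14400 = 1/14400
3j²(5 1 6; 0 0 0) = Δ·Π!·Σ² = 6/143  (sign +1)
sum: t=0:+1/725760 = 1/725760
3j²(5 1 6; 4 -1 -3) = Δ·Π!·Σ² = 1/286  (sign -1)
combine: 4πI² = 429·6/143·1/286 = 9/143
take √, sign -1: I = -0.07076985

-0.070770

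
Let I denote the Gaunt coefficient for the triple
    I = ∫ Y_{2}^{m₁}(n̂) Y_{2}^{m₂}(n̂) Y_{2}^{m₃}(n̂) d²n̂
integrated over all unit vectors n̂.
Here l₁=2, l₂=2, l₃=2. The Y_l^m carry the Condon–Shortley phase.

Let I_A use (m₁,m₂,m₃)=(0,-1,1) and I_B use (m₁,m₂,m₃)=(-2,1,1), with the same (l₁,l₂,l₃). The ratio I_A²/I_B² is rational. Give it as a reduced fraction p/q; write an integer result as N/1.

1/6

Same 2,2,2: normalisation and zero-m 3j drop out of the ratio.
A: Δ: 2! 2! 2! / 7! → 1/630; sum: t=0:+1/4 t=1:−1/2 = -1/4; 3j²(2 2 2; 0 -1 1) = Δ·Π!·Σ² = 1/70  (sign +1)
B: Δ: 2! 2! 2! / 7! → 1/630; sum: t=2:+1/4 = 1/4; 3j²(2 2 2; -2 1 1) = Δ·Π!·Σ² = 3/35  (sign -1)
I_A²/I_B² = (1/70)/(3/35) = 1/6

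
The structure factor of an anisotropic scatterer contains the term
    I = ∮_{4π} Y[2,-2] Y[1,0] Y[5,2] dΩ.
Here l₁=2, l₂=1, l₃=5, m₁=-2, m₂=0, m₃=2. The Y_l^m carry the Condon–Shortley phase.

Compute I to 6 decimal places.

l₃=5 ∉ [1,3] — triangle fails ⇒ I = 0

0.000000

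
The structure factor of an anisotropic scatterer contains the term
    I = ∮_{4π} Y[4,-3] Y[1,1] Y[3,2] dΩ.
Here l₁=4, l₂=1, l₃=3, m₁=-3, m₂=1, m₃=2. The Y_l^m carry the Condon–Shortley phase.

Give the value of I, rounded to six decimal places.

-0.282095

Rules hold: Σm=0, L=8 even, 3≤3≤5.
N = 9·3·7 = 189
Δ = 2!·6!·0!/9! = 1/252
Racah Σ t=1..1: t=1:−1/36 = -1/36
⇒ 3j(4 1 3; 0 0 0)² = 4/63, sgn +1
Racah Σ t=2..2: t=2:+1/240 = 1/240
⇒ 3j(4 1 3; -3 1 2)² = 1/12, sgn -1
4πI² = N·(3j₀)²·(3jₘ)² = 1/1
I = -1·√(1/4π) = -0.28209479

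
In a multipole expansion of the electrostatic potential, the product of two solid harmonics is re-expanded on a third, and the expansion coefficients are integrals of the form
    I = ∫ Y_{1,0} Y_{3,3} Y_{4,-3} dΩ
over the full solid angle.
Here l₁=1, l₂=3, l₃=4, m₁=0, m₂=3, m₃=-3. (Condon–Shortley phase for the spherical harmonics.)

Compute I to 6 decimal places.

-0.162868

Rules hold: Σm=0, L=8 even, 2≤4≤4.
N = 3·7·9 = 189
Δ = 0!·2!·6!/9! = 1/252
Racah Σ t=0..0: t=0:+1/36 = 1/36
⇒ 3j(1 3 4; 0 0 0)² = 4/63, sgn +1
Racah Σ t=0..0: t=0:+1/720 = 1/720
⇒ 3j(1 3 4; 0 3 -3)² = 1/36, sgn -1
4πI² = N·(3j₀)²·(3jₘ)² = 1/3
I = -1·√(0.333333/4π) = -0.16286750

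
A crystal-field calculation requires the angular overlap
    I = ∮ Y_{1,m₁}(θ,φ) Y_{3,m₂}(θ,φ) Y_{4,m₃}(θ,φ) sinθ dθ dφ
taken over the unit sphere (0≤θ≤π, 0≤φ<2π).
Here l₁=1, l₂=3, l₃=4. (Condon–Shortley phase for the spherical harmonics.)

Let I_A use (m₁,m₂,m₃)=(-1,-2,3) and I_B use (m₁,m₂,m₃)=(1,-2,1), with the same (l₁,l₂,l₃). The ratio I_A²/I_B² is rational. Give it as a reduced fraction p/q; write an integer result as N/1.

Same 1,3,4: normalisation and zero-m 3j drop out of the ratio.
A: Δ: 0! 2! 6! / 9! → 1/252; sum: t=0:+1/240 = 1/240; 3j²(1 3 4; -1 -2 3) = Δ·Π!·Σ² = 1/12  (sign -1)
B: Δ: 0! 2! 6! / 9! → 1/252; sum: t=0:+1/240 = 1/240; 3j²(1 3 4; 1 -2 1) = Δ·Π!·Σ² = 1/84  (sign -1)
I_A²/I_B² = (1/12)/(1/84) = 7/1

7/1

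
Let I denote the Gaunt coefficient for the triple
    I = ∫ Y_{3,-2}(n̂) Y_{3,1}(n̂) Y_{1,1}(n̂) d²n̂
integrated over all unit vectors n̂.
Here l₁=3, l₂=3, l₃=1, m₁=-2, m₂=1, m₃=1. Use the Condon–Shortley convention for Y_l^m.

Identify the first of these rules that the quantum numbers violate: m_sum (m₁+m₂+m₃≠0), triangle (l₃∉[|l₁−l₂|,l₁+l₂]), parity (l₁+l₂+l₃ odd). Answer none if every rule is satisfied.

azimuthal sum: -2 + 1 + 1 = 0  ✓
0 ≤ 1 ≤ 6 (triangle on l)  ✓
L = 3 + 3 + 1 = 7 (odd)  ✗

parity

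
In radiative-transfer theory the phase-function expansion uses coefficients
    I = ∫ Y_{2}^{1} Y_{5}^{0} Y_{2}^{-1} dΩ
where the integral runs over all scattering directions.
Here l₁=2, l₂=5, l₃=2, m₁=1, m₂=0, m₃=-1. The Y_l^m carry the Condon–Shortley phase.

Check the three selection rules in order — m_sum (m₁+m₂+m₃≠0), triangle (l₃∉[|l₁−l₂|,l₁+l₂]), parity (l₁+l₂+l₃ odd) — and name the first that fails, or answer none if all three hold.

Σmᵢ = 0  ✓
l₃∈[|l₁−l₂|,l₁+l₂]=[3,7], have l₃=2  ✗
Σlᵢ = 9 ⇒ odd

triangle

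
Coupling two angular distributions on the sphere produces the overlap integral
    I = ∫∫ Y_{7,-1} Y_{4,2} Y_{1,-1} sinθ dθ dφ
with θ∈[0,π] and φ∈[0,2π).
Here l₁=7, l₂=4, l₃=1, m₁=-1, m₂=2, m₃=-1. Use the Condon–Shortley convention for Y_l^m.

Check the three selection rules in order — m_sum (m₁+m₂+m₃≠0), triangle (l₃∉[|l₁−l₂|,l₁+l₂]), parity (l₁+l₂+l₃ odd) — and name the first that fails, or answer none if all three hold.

Σmᵢ = 0  ✓
l₃∈[|l₁−l₂|,l₁+l₂]=[3,11], have l₃=1  ✗
Σlᵢ = 12 ⇒ even

triangle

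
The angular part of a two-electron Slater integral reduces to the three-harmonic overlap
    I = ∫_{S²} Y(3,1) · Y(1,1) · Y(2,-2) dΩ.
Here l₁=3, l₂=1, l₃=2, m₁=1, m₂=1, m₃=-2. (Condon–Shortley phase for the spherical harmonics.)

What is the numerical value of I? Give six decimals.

m-sum 0 ✓  L=6 even ✓  2≤2≤4 ✓
Π(2lᵢ+1) = 7×3×5 = 105
triangle coeff Δ(3,1,2) = 1/105
Σ_t [1,1]: t=1:−1/4 = -1/4
(3j)²=3/35 [(3 1 2; 0 0 0)], sign=-1
Σ_t [2,2]: t=2:+1/48 = 1/48
(3j)²=1/105 [(3 1 2; 1 1 -2)], sign=+1
⇒ 4πI² = 3/35
I = (-1)√(3/35/(4π)) = -0.08258890

-0.082589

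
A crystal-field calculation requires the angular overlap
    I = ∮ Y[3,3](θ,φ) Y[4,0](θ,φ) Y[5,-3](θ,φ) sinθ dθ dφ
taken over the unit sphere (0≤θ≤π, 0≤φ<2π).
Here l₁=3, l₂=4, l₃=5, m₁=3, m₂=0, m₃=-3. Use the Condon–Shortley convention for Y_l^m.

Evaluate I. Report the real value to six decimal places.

0.196280

m-sum 0 ✓  L=12 even ✓  1≤5≤7 ✓
Π(2lᵢ+1) = 7×9×11 = 693
triangle coeff Δ(3,4,5) = 1/180180
Σ_t [0,2]: t=0:+1/576 t=1:−1/144 t=2:+1/576 = -1/288
(3j)²=20/1001 [(3 4 5; 0 0 0)], sign=+1
Σ_t [0,0]: t=0:+1/2304 = 1/2304
(3j)²=5/143 [(3 4 5; 3 0 -3)], sign=+1
⇒ 4πI² = 900/1859
I = (+1)√(900/1859/(4π)) = 0.19628026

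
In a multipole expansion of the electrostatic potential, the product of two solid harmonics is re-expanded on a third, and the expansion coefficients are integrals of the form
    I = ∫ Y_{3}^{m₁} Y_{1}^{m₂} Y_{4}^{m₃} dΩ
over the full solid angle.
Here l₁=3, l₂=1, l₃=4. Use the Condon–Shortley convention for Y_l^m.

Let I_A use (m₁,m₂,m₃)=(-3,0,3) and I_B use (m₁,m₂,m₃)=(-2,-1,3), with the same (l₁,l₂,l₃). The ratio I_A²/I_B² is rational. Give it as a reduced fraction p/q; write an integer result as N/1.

l's match ⇒ only the (l;m) 3-j factors differ between A and B.
A: triangle coeff Δ(3,1,4) = 1/252; Σ_t [0,0]: t=0:+1/720 = 1/720; (3j)²=1/36 [(3 1 4; -3 0 3)], sign=-1
B: triangle coeff Δ(3,1,4) = 1/252; Σ_t [0,0]: t=0:+1/240 = 1/240; (3j)²=1/12 [(3 1 4; -2 -1 3)], sign=-1
I_A²/I_B² = (1/36)/(1/12) = 1/3

1/3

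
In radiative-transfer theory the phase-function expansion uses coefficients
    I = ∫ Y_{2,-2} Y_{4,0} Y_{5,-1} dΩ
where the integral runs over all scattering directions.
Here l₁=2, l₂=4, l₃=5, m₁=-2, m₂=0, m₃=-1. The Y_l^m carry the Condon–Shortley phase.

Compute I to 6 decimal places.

0.000000

Σmᵢ = -3 ≠ 0, so the φ-integral vanishes; I = 0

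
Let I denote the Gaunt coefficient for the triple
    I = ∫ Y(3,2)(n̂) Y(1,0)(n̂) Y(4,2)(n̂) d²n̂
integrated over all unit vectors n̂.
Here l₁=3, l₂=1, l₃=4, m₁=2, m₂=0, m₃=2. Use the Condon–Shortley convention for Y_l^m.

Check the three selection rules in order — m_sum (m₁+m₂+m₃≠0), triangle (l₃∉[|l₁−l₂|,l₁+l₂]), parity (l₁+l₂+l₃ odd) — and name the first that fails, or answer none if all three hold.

Σmᵢ = 4  ✗
l₃∈[|l₁−l₂|,l₁+l₂]=[2,4], have l₃=4
Σlᵢ = 8 ⇒ even

m_sum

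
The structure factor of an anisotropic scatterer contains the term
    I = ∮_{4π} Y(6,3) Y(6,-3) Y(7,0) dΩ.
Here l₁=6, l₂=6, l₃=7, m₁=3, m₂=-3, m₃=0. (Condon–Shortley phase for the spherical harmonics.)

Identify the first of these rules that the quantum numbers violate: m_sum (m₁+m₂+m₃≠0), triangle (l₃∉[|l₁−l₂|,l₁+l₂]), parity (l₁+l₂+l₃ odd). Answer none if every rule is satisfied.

m₁+m₂+m₃ = 3 − 3 + 0 = 0  ✓
triangle: |6−6|=0 ≤ l₃=7 ≤ 6+6=12  ✓
parity: l₁+l₂+l₃ = 19 is odd  ✗

parity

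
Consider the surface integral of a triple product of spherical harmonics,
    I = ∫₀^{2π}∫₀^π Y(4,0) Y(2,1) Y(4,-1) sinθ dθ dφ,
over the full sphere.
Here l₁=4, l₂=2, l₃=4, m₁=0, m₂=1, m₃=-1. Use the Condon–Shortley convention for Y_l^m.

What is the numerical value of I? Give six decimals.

m-sum 0 ✓  L=10 even ✓  2≤4≤6 ✓
Π(2lᵢ+1) = 9×5×9 = 405
triangle coeff Δ(4,2,4) = 1/13860
Σ_t [0,2]: t=0:+1/192 t=1:−1/36 t=2:+1/192 = -5/288
(3j)²=20/693 [(4 2 4; 0 0 0)], sign=-1
Σ_t [1,2]: t=1:−1/72 t=2:+1/96 = -1/288
(3j)²=1/462 [(4 2 4; 0 1 -1)], sign=+1
⇒ 4πI² = 150/5929
I = (-1)√(150/5929/(4π)) = -0.04486937

-0.044869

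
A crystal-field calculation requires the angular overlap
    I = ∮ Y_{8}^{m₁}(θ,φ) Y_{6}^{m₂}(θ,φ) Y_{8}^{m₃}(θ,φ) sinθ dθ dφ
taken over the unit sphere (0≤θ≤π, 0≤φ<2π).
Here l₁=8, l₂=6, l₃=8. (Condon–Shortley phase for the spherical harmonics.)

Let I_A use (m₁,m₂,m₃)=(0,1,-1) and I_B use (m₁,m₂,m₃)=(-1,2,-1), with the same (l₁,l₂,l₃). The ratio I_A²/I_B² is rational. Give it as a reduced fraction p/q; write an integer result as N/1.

5/36

Same 8,6,8: normalisation and zero-m 3j drop out of the ratio.
A: Δ: 6! 10! 6! / 23! → 1/13742520792; sum: t=1:−1/2612736000 t=2:+1/99532800 t=3:−1/24883200 t=4:+1/29859840 t=5:−1/174182400 t=6:+1/6967296000 = -11/4180377600; 3j²(8 6 8; 0 1 -1) = Δ·Π!·Σ² = 175/193154  (sign +1)
B: Δ: 6! 10! 6! / 23! → 1/13742520792; sum: t=2:+1/1045094400 t=3:−1/74649600 t=4:+1/33177600 t=5:−1/74649600 t=6:+1/1045094400 = 11/2090188800; 3j²(8 6 8; -1 2 -1) = Δ·Π!·Σ² = 630/96577  (sign -1)
I_A²/I_B² = (175/193154)/(630/96577) = 5/36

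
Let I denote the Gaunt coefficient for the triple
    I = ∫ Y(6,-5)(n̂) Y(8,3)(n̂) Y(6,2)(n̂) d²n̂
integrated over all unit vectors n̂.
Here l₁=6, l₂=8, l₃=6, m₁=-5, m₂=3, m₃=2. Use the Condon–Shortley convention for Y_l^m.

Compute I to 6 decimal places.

m-sum 0 ✓  L=20 even ✓  2≤6≤14 ✓
Π(2lᵢ+1) = 13×17×13 = 2873
triangle coeff Δ(6,8,6) = 1/1309458150
Σ_t [2,6]: t=2:+1/49766400 t=3:−1/3110400 t=4:+1/1327104 t=5:−1/3110400 t=6:+1/49766400 = 1/6635520
(3j)²=350/46189 [(6 8 6; 0 0 0)], sign=+1
Σ_t [7,8]: t=7:−1/69672960 t=8:+1/174182400 = -1/116121600
(3j)²=44/4199 [(6 8 6; -5 3 2)], sign=-1
⇒ 4πI² = 1400/6137
I = (-1)√(1400/6137/(4π)) = -0.13473519

-0.134735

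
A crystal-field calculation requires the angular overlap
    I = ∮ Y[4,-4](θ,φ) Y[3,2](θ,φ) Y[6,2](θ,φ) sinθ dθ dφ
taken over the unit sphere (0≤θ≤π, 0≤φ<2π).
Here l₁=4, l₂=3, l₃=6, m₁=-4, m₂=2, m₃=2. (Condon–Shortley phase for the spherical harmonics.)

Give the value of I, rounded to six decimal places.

l₁+l₂+l₃=13 is odd: 3j(l;000)=0 ⇒ I=0

0.000000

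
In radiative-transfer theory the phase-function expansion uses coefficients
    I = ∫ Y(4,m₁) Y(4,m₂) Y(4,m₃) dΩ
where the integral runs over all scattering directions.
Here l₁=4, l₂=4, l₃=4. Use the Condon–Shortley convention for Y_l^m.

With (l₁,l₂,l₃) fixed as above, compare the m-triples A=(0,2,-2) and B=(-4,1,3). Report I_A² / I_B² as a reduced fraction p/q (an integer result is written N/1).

Shared (l₁,l₂,l₃)=(4,4,4): N and (l;000)² cancel in I_A²/I_B².
A: Δ = 4!·4!·4!/13! = 1/450450; Racah Σ t=2..4: t=2:+1/384 t=3:−1/216 t=4:+1/2304 = -11/6912; ⇒ 3j(4 4 4; 0 2 -2)² = 11/1638, sgn -1
B: Δ = 4!·4!·4!/13! = 1/450450; Racah Σ t=4..4: t=4:+1/3456 = 1/3456; ⇒ 3j(4 4 4; -4 1 3)² = 35/1287, sgn -1
I_A²/I_B² = (11/1638)/(35/1287) = 121/490

121/490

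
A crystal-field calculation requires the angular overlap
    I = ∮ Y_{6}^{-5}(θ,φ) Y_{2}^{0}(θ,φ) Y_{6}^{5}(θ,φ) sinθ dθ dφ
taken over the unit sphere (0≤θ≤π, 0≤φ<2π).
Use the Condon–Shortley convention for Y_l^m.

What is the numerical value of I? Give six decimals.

Checks pass: Σm=0; 14 even; l₃=6∈[4,8].
(2·6+1)(2·2+1)(2·6+1) = 845
Δ: 2! 10! 2! / 15! → 1/90090
sum: t=0:+1/69120 t=1:−1/14400 t=2:+1/69120 = -7/172800
3j²(6 2 6; 0 0 0) = Δ·Π!·Σ² = 14/715  (sign -1)
sum: t=1:−1/3628800 t=2:+1/1451520 = 1/2419200
3j²(6 2 6; -5 0 5) = Δ·Π!·Σ² = 11/910  (sign -1)
combine: 4πI² = 845·14/715·11/910 = 1/5
take √, sign +1: I = 0.12615663

0.126157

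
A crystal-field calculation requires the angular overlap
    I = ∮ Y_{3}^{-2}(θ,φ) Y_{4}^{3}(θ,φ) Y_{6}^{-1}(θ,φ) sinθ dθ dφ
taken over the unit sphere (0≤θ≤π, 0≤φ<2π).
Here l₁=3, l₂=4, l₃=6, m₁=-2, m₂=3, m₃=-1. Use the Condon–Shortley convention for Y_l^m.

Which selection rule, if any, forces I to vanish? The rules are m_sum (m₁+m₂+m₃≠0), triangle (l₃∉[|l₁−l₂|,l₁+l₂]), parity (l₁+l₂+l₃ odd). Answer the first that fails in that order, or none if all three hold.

parity

azimuthal sum: -2 + 3 − 1 = 0  ✓
1 ≤ 6 ≤ 7 (triangle on l)  ✓
L = 3 + 4 + 6 = 13 (odd)  ✗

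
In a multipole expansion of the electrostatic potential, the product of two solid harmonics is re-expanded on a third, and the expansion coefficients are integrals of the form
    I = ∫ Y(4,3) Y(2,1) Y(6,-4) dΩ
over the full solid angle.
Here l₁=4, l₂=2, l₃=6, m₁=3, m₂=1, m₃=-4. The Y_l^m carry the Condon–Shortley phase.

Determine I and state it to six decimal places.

0.246389

m-sum 0 ✓  L=12 even ✓  2≤6≤6 ✓
Π(2lᵢ+1) = 9×5×13 = 585
triangle coeff Δ(4,2,6) = 1/6435
Σ_t [0,0]: t=0:+1/2304 = 1/2304
(3j)²=5/143 [(4 2 6; 0 0 0)], sign=+1
Σ_t [0,0]: t=0:+1/30240 = 1/30240
(3j)²=16/429 [(4 2 6; 3 1 -4)], sign=+1
⇒ 4πI² = 1200/1573
I = (+1)√(1200/1573/(4π)) = 0.24638901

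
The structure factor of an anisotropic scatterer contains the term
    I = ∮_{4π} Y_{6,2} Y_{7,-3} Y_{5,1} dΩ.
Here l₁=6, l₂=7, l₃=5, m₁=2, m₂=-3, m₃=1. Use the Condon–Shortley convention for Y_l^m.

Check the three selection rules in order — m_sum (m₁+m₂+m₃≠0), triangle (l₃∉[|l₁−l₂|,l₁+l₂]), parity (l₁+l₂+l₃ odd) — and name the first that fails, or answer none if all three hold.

none

m₁+m₂+m₃ = 2 − 3 + 1 = 0  ✓
triangle: |6−7|=1 ≤ l₃=5 ≤ 6+7=13  ✓
parity: l₁+l₂+l₃ = 18 is even  ✓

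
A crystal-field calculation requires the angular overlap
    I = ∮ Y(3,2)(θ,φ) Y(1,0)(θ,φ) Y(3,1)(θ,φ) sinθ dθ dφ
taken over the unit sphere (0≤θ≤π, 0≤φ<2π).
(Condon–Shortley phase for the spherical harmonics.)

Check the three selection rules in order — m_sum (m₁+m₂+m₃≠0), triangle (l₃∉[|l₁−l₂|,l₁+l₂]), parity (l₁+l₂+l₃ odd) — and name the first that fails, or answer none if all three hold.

m_sum

azimuthal sum: 2 + 0 + 1 = 3  ✗
2 ≤ 3 ≤ 4 (triangle on l)
L = 3 + 1 + 3 = 7 (odd)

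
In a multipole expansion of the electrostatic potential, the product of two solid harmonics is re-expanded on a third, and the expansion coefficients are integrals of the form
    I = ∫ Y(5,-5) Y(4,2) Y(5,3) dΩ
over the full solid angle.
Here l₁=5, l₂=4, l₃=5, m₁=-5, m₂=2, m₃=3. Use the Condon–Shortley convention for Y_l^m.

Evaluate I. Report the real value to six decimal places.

Checks pass: Σm=0; 14 even; l₃=5∈[1,9].
(2·5+1)(2·4+1)(2·5+1) = 1089
Δ: 4! 6! 4! / 15! → 1/3153150
sum: t=0:+1/69120 t=1:−1/1728 t=2:+1/576 t=3:−1/1728 t=4:+1/69120 = 7/11520
3j²(5 4 5; 0 0 0) = Δ·Π!·Σ² = 2/143  (sign -1)
sum: t=4:+1/69120 = 1/69120
3j²(5 4 5; -5 2 3) = Δ·Π!·Σ² = 4/143  (sign +1)
combine: 4πI² = 1089·2/143·4/143 = 72/169
take √, sign -1: I = -0.18412721

-0.184127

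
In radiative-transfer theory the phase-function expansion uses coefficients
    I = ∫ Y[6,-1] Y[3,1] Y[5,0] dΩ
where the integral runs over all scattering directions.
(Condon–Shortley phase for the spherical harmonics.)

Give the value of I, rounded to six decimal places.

m-sum 0 ✓  L=14 even ✓  3≤5≤9 ✓
Π(2lᵢ+1) = 13×7×11 = 1001
triangle coeff Δ(6,3,5) = 1/675675
Σ_t [1,3]: t=1:−1/8640 t=2:+1/2304 t=3:−1/8640 = 7/34560
(3j)²=7/429 [(6 3 5; 0 0 0)], sign=-1
Σ_t [2,4]: t=2:+1/5760 t=3:−1/3456 t=4:+1/34560 = -1/11520
(3j)²=2/429 [(6 3 5; -1 1 0)], sign=+1
⇒ 4πI² = 98/1287
I = (-1)√(98/1287/(4π)) = -0.07784287

-0.077843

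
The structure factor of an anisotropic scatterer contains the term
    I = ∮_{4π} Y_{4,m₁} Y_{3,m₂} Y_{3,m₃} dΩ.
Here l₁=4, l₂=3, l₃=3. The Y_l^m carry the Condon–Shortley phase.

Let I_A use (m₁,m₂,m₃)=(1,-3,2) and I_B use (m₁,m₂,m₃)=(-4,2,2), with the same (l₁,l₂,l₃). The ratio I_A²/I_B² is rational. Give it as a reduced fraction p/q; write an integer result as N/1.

Same 4,3,3: normalisation and zero-m 3j drop out of the ratio.
A: Δ: 4! 4! 2! / 11! → 1/34650; sum: t=0:+1/288 = 1/288; 3j²(4 3 3; 1 -3 2) = Δ·Π!·Σ² = 5/231  (sign -1)
B: Δ: 4! 4! 2! / 11! → 1/34650; sum: t=4:+1/576 = 1/576; 3j²(4 3 3; -4 2 2) = Δ·Π!·Σ² = 5/99  (sign -1)
I_A²/I_B² = (5/231)/(5/99) = 3/7

3/7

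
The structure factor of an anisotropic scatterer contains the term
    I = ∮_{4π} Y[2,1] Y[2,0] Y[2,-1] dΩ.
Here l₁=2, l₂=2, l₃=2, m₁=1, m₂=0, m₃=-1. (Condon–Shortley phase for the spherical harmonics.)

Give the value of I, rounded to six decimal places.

Checks pass: Σm=0; 6 even; l₃=2∈[0,4].
(2·2+1)(2·2+1)(2·2+1) = 125
Δ: 2! 2! 2! / 7! → 1/630
sum: t=0:+1/8 t=1:−1/1 t=2:+1/8 = -3/4
3j²(2 2 2; 0 0 0) = Δ·Π!·Σ² = 2/35  (sign -1)
sum: t=0:+1/4 t=1:−1/2 = -1/4
3j²(2 2 2; 1 0 -1) = Δ·Π!·Σ² = 1/70  (sign +1)
combine: 4πI² = 125·2/35·1/70 = 5/49
take √, sign -1: I = -0.09011188

-0.090112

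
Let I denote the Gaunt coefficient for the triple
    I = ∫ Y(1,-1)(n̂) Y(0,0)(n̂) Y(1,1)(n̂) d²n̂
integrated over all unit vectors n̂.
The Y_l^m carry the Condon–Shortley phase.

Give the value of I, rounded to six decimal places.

-0.282095

Rules hold: Σm=0, L=2 even, 1≤1≤1.
N = 3·1·3 = 9
Δ = 0!·2!·0!/3! = 1/3
Racah Σ t=0..0: t=0:+1/1 = 1/1
⇒ 3j(1 0 1; 0 0 0)² = 1/3, sgn -1
Racah Σ t=0..0: t=0:+1/2 = 1/2
⇒ 3j(1 0 1; -1 0 1)² = 1/3, sgn +1
4πI² = N·(3j₀)²·(3jₘ)² = 1/1
I = -1·√(1/4π) = -0.28209479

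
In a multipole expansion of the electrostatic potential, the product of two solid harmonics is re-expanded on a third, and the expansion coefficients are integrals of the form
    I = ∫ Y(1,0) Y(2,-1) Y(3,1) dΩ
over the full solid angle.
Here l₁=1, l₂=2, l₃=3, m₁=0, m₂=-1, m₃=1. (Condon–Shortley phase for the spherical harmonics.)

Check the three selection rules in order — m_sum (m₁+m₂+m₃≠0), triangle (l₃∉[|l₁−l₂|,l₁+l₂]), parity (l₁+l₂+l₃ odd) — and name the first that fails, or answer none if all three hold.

none

m₁+m₂+m₃ = 0 − 1 + 1 = 0  ✓
triangle: |1−2|=1 ≤ l₃=3 ≤ 1+2=3  ✓
parity: l₁+l₂+l₃ = 6 is even  ✓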